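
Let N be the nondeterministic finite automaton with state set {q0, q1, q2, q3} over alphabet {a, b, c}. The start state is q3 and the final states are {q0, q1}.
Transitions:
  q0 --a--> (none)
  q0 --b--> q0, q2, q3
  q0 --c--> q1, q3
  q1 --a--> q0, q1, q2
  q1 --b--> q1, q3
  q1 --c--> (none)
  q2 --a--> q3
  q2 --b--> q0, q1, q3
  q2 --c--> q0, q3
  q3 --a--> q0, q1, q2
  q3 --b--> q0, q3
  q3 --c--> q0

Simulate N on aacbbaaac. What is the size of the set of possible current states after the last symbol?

3

Start: {q3}
read a: {q0, q1, q2}
read a: {q0, q1, q2, q3}
read c: {q0, q1, q3}
read b: {q0, q1, q2, q3}
read b: {q0, q1, q2, q3}
read a: {q0, q1, q2, q3}
read a: {q0, q1, q2, q3}
read a: {q0, q1, q2, q3}
read c: {q0, q1, q3}
Final reachable set {q0, q1, q3} has 3 states.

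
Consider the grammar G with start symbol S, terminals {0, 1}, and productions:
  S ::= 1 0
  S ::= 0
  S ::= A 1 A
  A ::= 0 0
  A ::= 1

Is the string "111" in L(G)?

S ⇒ A1A ⇒ 11A ⇒ 111

yes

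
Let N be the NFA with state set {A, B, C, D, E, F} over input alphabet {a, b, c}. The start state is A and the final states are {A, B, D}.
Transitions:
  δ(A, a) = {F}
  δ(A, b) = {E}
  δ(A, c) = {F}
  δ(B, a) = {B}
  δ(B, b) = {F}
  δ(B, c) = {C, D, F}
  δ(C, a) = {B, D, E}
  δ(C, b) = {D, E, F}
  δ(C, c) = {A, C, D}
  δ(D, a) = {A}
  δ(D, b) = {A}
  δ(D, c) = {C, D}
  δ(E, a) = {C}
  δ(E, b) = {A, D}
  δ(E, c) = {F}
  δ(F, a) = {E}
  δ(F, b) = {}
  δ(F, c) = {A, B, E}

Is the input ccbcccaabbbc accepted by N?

accepted

Start: {A}
read c: {F}
read c: {A, B, E}
read b: {A, D, E, F}
read c: {A, B, C, D, E, F}
read c: {A, B, C, D, E, F}
read c: {A, B, C, D, E, F}
read a: {A, B, C, D, E, F}
read a: {A, B, C, D, E, F}
read b: {A, D, E, F}
read b: {A, D, E}
read b: {A, D, E}
read c: {C, D, F}
Reachable ∩ accepting = {D} — nonempty.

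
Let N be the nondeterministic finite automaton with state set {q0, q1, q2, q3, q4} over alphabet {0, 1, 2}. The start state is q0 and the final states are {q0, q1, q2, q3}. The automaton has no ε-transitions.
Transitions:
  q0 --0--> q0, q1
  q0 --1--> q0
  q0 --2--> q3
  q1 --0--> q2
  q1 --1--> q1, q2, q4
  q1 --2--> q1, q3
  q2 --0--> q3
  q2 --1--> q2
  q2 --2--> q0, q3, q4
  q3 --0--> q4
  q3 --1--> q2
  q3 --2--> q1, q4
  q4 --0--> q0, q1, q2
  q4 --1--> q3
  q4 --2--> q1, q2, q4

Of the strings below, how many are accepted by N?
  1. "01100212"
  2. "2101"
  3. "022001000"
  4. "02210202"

4

"01100212": accepted
"2101": accepted
"022001000": accepted
"02210202": accepted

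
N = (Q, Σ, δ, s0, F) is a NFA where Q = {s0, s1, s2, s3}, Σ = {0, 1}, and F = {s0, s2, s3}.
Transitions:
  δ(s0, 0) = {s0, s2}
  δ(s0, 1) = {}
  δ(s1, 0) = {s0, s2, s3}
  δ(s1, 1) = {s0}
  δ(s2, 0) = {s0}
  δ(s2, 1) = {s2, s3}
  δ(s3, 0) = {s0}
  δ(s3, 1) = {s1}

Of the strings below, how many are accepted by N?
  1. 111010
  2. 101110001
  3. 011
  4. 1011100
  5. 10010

1

111010: rejected
101110001: rejected
011: accepted
1011100: rejected
10010: rejected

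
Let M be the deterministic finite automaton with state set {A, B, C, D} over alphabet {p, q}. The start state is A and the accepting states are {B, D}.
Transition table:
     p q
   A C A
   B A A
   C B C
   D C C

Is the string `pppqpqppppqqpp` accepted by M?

A --p--> C
C --p--> B
B --p--> A
A --q--> A
A --p--> C
C --q--> C
C --p--> B
B --p--> A
A --p--> C
C --p--> B
B --q--> A
A --q--> A
A --p--> C
C --p--> B
End in state B, which is an accepting state.

accepted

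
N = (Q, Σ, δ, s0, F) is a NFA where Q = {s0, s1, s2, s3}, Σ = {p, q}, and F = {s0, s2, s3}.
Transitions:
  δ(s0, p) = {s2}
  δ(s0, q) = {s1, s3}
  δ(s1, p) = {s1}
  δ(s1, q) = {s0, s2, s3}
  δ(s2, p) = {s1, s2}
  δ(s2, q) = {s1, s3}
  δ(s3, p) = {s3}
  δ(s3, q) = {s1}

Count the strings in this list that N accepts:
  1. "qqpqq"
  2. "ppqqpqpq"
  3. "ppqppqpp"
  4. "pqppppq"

4

"qqpqq": accepted
"ppqqpqpq": accepted
"ppqppqpp": accepted
"pqppppq": accepted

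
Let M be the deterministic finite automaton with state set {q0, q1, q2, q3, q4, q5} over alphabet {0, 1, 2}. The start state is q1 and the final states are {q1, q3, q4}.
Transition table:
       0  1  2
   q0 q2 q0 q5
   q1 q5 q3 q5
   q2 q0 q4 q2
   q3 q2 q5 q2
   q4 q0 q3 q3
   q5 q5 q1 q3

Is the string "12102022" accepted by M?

q1 --1--> q3
q3 --2--> q2
q2 --1--> q4
q4 --0--> q0
q0 --2--> q5
q5 --0--> q5
q5 --2--> q3
q3 --2--> q2
End in state q2, which is not an accepting state.

rejected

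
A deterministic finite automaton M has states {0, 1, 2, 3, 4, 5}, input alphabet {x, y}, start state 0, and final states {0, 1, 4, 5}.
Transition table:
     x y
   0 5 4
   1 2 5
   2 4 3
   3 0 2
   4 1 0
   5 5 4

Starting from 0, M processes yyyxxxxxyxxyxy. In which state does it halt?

5

0 --y--> 4
4 --y--> 0
0 --y--> 4
4 --x--> 1
1 --x--> 2
2 --x--> 4
4 --x--> 1
1 --x--> 2
2 --y--> 3
3 --x--> 0
0 --x--> 5
5 --y--> 4
4 --x--> 1
1 --y--> 5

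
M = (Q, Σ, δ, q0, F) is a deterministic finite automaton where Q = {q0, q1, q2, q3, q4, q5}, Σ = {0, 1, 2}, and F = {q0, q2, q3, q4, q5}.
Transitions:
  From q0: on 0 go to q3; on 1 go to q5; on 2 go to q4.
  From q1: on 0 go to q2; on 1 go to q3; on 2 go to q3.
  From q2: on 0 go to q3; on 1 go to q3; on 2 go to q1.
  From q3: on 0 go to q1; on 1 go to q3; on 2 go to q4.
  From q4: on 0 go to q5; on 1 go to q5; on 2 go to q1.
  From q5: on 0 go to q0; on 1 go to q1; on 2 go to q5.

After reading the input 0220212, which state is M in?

q4

q0 --0--> q3
q3 --2--> q4
q4 --2--> q1
q1 --0--> q2
q2 --2--> q1
q1 --1--> q3
q3 --2--> q4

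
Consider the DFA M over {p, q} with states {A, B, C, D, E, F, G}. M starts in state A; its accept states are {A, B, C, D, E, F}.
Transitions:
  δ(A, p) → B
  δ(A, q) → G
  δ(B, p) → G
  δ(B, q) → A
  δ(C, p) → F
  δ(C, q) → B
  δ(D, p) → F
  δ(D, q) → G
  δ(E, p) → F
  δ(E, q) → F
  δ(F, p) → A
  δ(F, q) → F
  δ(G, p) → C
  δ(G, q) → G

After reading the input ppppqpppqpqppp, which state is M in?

A --p--> B
B --p--> G
G --p--> C
C --p--> F
F --q--> F
F --p--> A
A --p--> B
B --p--> G
G --q--> G
G --p--> C
C --q--> B
B --p--> G
G --p--> C
C --p--> F

F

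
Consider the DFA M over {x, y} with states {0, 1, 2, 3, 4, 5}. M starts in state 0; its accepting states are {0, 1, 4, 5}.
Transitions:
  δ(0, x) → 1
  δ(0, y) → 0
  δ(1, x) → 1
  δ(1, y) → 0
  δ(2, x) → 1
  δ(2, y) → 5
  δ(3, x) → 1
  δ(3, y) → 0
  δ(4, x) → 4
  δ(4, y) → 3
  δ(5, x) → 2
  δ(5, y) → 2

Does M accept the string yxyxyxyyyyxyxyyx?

accepted

0 --y--> 0
0 --x--> 1
1 --y--> 0
0 --x--> 1
1 --y--> 0
0 --x--> 1
1 --y--> 0
0 --y--> 0
0 --y--> 0
0 --y--> 0
0 --x--> 1
1 --y--> 0
0 --x--> 1
1 --y--> 0
0 --y--> 0
0 --x--> 1
End in state 1, which is an accepting state.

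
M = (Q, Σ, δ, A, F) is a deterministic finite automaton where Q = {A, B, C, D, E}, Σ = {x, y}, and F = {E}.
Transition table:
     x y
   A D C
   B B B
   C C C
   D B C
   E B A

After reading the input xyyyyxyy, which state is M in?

A --x--> D
D --y--> C
C --y--> C
C --y--> C
C --y--> C
C --x--> C
C --y--> C
C --y--> C

C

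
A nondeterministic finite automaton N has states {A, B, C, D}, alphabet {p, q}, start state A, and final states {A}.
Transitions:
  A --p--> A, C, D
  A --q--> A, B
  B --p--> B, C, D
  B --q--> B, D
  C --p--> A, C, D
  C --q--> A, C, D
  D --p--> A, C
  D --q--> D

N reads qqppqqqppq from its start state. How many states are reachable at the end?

Start: {A}
read q: {A, B}
read q: {A, B, D}
read p: {A, B, C, D}
read p: {A, B, C, D}
read q: {A, B, C, D}
read q: {A, B, C, D}
read q: {A, B, C, D}
read p: {A, B, C, D}
read p: {A, B, C, D}
read q: {A, B, C, D}
Final reachable set {A, B, C, D} has 4 states.

4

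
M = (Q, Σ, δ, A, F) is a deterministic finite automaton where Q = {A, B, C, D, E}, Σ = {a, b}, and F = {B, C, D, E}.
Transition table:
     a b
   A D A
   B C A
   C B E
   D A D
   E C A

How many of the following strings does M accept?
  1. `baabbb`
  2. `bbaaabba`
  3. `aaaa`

0

`baabbb`: rejected
`bbaaabba`: rejected
`aaaa`: rejected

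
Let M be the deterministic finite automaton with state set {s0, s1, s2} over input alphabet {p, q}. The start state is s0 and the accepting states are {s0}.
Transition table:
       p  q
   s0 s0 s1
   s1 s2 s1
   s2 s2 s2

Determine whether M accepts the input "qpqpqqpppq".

s0 --q--> s1
s1 --p--> s2
s2 --q--> s2
s2 --p--> s2
s2 --q--> s2
s2 --q--> s2
s2 --p--> s2
s2 --p--> s2
s2 --p--> s2
s2 --q--> s2
End in state s2, which is not an accepting state.

rejected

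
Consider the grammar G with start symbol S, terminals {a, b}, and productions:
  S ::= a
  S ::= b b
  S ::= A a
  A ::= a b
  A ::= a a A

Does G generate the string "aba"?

S ⇒ Aa ⇒ aba

yes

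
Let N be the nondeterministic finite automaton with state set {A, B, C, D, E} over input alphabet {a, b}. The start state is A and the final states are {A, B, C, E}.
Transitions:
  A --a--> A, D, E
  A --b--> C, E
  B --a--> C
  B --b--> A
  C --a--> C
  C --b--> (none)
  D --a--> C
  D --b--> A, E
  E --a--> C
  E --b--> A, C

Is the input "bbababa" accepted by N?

accepted

Start: {A}
read b: {C, E}
read b: {A, C}
read a: {A, C, D, E}
read b: {A, C, E}
read a: {A, C, D, E}
read b: {A, C, E}
read a: {A, C, D, E}
Reachable ∩ accepting = {A, C, E} — nonempty.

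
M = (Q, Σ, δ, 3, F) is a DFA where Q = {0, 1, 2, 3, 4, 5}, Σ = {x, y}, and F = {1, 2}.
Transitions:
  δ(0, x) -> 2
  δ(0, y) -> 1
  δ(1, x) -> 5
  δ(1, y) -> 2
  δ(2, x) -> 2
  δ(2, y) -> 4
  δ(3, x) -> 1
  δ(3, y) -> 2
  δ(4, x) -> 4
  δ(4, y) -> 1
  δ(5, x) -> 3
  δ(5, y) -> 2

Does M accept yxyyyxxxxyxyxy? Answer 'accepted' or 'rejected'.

3 --y--> 2
2 --x--> 2
2 --y--> 4
4 --y--> 1
1 --y--> 2
2 --x--> 2
2 --x--> 2
2 --x--> 2
2 --x--> 2
2 --y--> 4
4 --x--> 4
4 --y--> 1
1 --x--> 5
5 --y--> 2
End in state 2, which is an accepting state.

accepted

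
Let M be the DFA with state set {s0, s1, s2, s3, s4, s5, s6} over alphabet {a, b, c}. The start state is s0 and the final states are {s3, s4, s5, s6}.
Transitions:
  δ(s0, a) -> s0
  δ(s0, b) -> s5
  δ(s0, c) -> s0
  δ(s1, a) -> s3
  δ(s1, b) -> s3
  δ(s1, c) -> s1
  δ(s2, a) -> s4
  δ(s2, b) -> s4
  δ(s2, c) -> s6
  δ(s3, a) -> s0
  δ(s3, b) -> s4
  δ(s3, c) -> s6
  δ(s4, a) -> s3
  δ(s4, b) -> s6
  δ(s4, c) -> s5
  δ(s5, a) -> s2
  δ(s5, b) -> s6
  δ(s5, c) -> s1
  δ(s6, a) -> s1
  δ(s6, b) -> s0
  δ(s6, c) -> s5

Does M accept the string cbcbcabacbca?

s0 --c--> s0
s0 --b--> s5
s5 --c--> s1
s1 --b--> s3
s3 --c--> s6
s6 --a--> s1
s1 --b--> s3
s3 --a--> s0
s0 --c--> s0
s0 --b--> s5
s5 --c--> s1
s1 --a--> s3
End in state s3, which is an accepting state.

accepted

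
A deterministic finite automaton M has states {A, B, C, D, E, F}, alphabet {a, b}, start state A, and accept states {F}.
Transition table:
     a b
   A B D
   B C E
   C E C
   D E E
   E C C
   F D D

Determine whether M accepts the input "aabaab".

A --a--> B
B --a--> C
C --b--> C
C --a--> E
E --a--> C
C --b--> C
End in state C, which is not an accepting state.

rejected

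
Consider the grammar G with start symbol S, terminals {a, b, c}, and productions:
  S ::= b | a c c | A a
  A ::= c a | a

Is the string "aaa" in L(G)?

no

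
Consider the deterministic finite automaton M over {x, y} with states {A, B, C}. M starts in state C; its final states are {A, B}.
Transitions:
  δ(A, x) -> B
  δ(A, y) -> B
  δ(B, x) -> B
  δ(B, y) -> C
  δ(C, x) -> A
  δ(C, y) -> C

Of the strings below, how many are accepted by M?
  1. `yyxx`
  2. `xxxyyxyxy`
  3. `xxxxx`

2

`yyxx`: accepted
`xxxyyxyxy`: rejected
`xxxxx`: accepted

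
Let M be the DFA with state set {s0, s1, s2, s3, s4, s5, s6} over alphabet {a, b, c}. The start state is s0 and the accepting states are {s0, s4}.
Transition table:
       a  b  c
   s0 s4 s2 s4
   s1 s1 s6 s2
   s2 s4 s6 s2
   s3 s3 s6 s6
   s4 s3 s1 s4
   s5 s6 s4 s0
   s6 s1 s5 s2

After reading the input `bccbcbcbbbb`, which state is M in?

s1

s0 --b--> s2
s2 --c--> s2
s2 --c--> s2
s2 --b--> s6
s6 --c--> s2
s2 --b--> s6
s6 --c--> s2
s2 --b--> s6
s6 --b--> s5
s5 --b--> s4
s4 --b--> s1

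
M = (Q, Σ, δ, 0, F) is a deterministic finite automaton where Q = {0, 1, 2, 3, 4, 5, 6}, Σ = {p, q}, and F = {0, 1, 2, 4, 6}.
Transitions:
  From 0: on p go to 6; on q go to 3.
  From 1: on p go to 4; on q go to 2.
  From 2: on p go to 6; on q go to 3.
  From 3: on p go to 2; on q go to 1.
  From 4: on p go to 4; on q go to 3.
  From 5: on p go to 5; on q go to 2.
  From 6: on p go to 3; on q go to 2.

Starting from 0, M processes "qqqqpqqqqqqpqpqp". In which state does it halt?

6

0 --q--> 3
3 --q--> 1
1 --q--> 2
2 --q--> 3
3 --p--> 2
2 --q--> 3
3 --q--> 1
1 --q--> 2
2 --q--> 3
3 --q--> 1
1 --q--> 2
2 --p--> 6
6 --q--> 2
2 --p--> 6
6 --q--> 2
2 --p--> 6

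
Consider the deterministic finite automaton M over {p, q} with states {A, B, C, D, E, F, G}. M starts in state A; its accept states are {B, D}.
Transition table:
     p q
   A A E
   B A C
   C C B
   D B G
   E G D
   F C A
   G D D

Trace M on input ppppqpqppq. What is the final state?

A --p--> A
A --p--> A
A --p--> A
A --p--> A
A --q--> E
E --p--> G
G --q--> D
D --p--> B
B --p--> A
A --q--> E

E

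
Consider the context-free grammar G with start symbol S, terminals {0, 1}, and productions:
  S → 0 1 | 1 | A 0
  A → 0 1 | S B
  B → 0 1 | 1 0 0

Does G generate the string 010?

S ⇒ A0 ⇒ 010

yes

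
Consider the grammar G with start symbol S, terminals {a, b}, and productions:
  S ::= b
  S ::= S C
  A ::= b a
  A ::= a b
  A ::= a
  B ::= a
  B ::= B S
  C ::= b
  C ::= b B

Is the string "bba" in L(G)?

yes

S ⇒ SC ⇒ bC ⇒ bbB ⇒ bba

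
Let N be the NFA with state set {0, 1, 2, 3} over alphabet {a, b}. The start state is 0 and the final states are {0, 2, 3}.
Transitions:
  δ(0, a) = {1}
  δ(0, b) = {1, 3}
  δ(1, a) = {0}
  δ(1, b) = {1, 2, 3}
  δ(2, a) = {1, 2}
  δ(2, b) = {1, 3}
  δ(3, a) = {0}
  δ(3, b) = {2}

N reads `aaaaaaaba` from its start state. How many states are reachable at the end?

Start: {0}
read a: {1}
read a: {0}
read a: {1}
read a: {0}
read a: {1}
read a: {0}
read a: {1}
read b: {1, 2, 3}
read a: {0, 1, 2}
Final reachable set {0, 1, 2} has 3 states.

3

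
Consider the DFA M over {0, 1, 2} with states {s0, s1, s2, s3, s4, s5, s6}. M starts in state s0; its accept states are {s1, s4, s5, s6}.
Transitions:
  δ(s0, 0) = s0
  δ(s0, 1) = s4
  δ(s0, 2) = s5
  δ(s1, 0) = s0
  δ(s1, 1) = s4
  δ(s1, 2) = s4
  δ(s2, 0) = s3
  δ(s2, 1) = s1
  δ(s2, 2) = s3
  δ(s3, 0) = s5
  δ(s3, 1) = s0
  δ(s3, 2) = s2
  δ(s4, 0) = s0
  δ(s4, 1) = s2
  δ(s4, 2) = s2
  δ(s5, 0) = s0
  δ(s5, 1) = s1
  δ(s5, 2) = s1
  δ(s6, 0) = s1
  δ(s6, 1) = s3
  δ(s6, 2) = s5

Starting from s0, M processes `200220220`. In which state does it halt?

s0

s0 --2--> s5
s5 --0--> s0
s0 --0--> s0
s0 --2--> s5
s5 --2--> s1
s1 --0--> s0
s0 --2--> s5
s5 --2--> s1
s1 --0--> s0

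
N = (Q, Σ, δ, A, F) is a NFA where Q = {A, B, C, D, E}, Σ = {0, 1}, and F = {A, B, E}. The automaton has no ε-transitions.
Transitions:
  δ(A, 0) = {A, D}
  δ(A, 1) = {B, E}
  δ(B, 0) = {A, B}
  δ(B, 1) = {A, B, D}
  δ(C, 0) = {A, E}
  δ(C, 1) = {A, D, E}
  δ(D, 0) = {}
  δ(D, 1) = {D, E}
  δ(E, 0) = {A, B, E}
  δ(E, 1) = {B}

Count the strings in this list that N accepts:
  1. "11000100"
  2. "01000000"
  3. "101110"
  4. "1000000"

4

"11000100": accepted
"01000000": accepted
"101110": accepted
"1000000": accepted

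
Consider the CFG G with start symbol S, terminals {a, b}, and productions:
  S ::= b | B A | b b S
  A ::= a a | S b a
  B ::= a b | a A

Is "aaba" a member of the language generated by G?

no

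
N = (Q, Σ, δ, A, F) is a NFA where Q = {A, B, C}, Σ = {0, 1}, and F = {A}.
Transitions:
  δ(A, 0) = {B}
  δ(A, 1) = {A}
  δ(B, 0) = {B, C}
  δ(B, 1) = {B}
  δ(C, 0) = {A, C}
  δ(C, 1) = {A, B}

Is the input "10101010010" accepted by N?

Start: {A}
read 1: {A}
read 0: {B}
read 1: {B}
read 0: {B, C}
read 1: {A, B}
read 0: {B, C}
read 1: {A, B}
read 0: {B, C}
read 0: {A, B, C}
read 1: {A, B}
read 0: {B, C}
Reachable ∩ accepting = {} — empty.

rejected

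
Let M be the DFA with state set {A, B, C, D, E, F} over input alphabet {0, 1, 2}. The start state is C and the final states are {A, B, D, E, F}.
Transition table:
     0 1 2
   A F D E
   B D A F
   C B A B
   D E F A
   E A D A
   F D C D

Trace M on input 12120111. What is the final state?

D

C --1--> A
A --2--> E
E --1--> D
D --2--> A
A --0--> F
F --1--> C
C --1--> A
A --1--> D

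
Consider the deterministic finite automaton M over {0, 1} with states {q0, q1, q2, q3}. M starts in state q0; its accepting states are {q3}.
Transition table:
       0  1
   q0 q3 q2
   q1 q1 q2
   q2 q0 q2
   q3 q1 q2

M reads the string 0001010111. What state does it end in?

q0 --0--> q3
q3 --0--> q1
q1 --0--> q1
q1 --1--> q2
q2 --0--> q0
q0 --1--> q2
q2 --0--> q0
q0 --1--> q2
q2 --1--> q2
q2 --1--> q2

q2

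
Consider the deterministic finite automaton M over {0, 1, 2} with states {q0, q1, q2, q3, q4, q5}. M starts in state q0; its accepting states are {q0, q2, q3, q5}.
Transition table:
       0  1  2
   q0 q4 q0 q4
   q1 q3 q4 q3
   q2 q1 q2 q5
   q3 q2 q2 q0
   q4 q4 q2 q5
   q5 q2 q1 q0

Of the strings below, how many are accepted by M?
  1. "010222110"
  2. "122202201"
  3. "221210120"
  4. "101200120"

3

"010222110": rejected
"122202201": accepted
"221210120": accepted
"101200120": accepted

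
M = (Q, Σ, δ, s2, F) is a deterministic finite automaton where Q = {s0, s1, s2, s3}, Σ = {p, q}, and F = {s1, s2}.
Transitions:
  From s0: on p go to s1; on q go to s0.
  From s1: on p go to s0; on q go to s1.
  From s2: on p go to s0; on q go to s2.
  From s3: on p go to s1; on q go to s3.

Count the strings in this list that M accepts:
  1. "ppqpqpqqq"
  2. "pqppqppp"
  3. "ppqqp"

2

"ppqpqpqqq": accepted
"pqppqppp": accepted
"ppqqp": rejected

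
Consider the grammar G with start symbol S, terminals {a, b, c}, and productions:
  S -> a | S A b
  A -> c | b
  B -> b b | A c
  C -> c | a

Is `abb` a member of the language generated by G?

S ⇒ SAb ⇒ aAb ⇒ abb

yes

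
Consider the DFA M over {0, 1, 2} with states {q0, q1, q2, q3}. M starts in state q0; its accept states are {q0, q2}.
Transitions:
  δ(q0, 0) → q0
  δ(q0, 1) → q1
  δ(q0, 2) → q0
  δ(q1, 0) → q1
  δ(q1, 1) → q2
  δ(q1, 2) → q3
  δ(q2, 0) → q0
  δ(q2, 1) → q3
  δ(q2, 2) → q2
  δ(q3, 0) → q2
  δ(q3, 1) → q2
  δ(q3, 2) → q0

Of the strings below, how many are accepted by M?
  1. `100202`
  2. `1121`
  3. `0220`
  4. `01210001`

2

`100202`: accepted
`1121`: rejected
`0220`: accepted
`01210001`: rejected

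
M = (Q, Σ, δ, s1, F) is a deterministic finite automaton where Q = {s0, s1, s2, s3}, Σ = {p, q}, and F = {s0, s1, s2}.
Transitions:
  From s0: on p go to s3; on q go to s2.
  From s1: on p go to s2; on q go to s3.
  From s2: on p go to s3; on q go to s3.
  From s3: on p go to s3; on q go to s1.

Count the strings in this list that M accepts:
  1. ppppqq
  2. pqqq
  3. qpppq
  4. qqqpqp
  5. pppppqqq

3

ppppqq: rejected
pqqq: rejected
qpppq: accepted
qqqpqp: accepted
pppppqqq: accepted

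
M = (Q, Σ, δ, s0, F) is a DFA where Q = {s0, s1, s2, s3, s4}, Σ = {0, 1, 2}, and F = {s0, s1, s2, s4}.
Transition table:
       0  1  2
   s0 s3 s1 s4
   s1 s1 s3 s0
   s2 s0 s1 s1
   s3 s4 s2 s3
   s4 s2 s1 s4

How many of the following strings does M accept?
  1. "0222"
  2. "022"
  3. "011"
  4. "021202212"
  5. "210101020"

"0222": rejected
"022": rejected
"011": accepted
"021202212": accepted
"210101020": rejected

2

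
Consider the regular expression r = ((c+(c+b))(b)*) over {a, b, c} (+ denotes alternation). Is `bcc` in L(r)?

no

No split of bcc into u·v has (c+(c+b)) matching u and (b)* matching v.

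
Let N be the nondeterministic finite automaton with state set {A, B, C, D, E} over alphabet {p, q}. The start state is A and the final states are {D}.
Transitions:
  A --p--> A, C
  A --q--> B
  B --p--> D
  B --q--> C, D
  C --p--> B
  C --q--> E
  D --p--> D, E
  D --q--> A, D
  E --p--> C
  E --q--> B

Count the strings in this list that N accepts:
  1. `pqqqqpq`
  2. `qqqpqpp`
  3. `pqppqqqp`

3

`pqqqqpq`: accepted
`qqqpqpp`: accepted
`pqppqqqp`: accepted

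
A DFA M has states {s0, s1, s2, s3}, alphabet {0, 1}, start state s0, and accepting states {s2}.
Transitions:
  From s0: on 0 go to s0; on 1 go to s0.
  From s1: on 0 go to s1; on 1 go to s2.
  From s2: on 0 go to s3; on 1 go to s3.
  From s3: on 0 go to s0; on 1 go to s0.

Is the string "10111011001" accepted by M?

rejected

s0 --1--> s0
s0 --0--> s0
s0 --1--> s0
s0 --1--> s0
s0 --1--> s0
s0 --0--> s0
s0 --1--> s0
s0 --1--> s0
s0 --0--> s0
s0 --0--> s0
s0 --1--> s0
End in state s0, which is not an accepting state.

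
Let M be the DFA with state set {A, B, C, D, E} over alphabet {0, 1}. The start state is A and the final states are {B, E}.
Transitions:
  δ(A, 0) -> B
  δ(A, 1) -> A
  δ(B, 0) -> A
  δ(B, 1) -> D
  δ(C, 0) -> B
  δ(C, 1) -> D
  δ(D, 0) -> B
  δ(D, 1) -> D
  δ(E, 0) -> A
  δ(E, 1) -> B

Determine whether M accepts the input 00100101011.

A --0--> B
B --0--> A
A --1--> A
A --0--> B
B --0--> A
A --1--> A
A --0--> B
B --1--> D
D --0--> B
B --1--> D
D --1--> D
End in state D, which is not an accepting state.

rejected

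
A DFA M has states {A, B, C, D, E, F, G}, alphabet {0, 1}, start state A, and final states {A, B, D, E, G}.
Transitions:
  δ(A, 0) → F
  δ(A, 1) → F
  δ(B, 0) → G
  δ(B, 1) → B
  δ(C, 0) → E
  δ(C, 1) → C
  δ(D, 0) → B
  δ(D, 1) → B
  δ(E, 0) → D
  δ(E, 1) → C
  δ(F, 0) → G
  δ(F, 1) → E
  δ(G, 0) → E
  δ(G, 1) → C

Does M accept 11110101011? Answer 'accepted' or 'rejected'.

rejected

A --1--> F
F --1--> E
E --1--> C
C --1--> C
C --0--> E
E --1--> C
C --0--> E
E --1--> C
C --0--> E
E --1--> C
C --1--> C
End in state C, which is not an accepting state.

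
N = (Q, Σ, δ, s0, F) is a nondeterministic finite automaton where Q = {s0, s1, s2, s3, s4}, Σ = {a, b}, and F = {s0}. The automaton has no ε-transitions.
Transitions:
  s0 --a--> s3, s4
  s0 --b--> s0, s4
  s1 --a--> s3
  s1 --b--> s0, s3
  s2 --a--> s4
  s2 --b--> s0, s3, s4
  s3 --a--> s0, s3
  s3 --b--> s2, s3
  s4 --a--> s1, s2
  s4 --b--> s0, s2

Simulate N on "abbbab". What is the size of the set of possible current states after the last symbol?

4

Start: {s0}
read a: {s3, s4}
read b: {s0, s2, s3}
read b: {s0, s2, s3, s4}
read b: {s0, s2, s3, s4}
read a: {s0, s1, s2, s3, s4}
read b: {s0, s2, s3, s4}
Final reachable set {s0, s2, s3, s4} has 4 states.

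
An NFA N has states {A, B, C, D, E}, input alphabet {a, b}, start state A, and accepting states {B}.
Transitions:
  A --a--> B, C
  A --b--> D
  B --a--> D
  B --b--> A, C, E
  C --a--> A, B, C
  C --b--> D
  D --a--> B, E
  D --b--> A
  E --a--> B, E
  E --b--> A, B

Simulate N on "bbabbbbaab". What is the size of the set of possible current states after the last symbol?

5

Start: {A}
read b: {D}
read b: {A}
read a: {B, C}
read b: {A, C, D, E}
read b: {A, B, D}
read b: {A, C, D, E}
read b: {A, B, D}
read a: {B, C, D, E}
read a: {A, B, C, D, E}
read b: {A, B, C, D, E}
Final reachable set {A, B, C, D, E} has 5 states.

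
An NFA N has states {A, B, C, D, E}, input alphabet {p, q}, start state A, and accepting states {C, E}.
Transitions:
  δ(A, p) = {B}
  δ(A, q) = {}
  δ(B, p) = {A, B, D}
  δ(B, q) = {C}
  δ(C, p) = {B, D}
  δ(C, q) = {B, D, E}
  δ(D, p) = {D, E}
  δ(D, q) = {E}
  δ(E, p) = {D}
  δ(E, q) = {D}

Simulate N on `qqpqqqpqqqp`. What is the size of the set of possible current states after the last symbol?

Start: {A}
read q: {}
The reachable set is empty and stays empty for the remaining 10 symbols.
Final reachable set {} has 0 states.

0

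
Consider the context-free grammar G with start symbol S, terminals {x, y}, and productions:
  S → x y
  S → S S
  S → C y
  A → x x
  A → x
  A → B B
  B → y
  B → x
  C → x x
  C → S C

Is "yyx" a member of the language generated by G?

no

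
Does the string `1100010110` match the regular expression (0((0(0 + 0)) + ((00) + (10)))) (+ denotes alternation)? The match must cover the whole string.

No split of 1100010110 into u·v has 0 matching u and ((0(0+0))+((00)+(10))) matching v.

no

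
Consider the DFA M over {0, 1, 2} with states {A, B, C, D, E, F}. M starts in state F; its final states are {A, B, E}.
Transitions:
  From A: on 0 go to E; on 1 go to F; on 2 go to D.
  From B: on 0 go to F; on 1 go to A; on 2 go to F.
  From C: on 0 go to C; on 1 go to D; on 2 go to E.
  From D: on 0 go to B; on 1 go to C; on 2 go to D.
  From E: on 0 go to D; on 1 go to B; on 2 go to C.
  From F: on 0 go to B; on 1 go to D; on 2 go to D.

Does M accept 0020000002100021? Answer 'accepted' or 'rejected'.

accepted

F --0--> B
B --0--> F
F --2--> D
D --0--> B
B --0--> F
F --0--> B
B --0--> F
F --0--> B
B --0--> F
F --2--> D
D --1--> C
C --0--> C
C --0--> C
C --0--> C
C --2--> E
E --1--> B
End in state B, which is an accepting state.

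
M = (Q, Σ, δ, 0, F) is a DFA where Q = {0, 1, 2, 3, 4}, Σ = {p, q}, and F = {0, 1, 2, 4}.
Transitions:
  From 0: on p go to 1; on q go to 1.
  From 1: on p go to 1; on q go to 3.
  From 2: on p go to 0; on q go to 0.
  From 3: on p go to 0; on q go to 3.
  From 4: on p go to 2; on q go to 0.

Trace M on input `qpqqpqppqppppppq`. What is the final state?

0 --q--> 1
1 --p--> 1
1 --q--> 3
3 --q--> 3
3 --p--> 0
0 --q--> 1
1 --p--> 1
1 --p--> 1
1 --q--> 3
3 --p--> 0
0 --p--> 1
1 --p--> 1
1 --p--> 1
1 --p--> 1
1 --p--> 1
1 --q--> 3

3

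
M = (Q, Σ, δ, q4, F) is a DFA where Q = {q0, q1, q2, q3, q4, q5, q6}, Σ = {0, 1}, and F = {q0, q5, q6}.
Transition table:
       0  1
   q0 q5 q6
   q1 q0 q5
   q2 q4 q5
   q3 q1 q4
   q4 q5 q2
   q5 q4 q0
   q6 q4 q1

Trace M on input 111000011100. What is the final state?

q4

q4 --1--> q2
q2 --1--> q5
q5 --1--> q0
q0 --0--> q5
q5 --0--> q4
q4 --0--> q5
q5 --0--> q4
q4 --1--> q2
q2 --1--> q5
q5 --1--> q0
q0 --0--> q5
q5 --0--> q4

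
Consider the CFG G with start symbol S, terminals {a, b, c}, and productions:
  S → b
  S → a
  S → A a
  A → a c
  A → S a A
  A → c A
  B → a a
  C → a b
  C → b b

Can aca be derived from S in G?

yes

S ⇒ Aa ⇒ aca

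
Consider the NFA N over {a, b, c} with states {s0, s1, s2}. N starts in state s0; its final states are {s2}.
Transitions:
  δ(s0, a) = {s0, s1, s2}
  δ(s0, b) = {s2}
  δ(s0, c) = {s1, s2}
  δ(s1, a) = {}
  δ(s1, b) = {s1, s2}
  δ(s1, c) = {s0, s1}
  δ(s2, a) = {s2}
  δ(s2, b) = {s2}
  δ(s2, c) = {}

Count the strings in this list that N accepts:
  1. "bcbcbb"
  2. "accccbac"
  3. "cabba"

"bcbcbb": rejected
"accccbac": rejected
"cabba": accepted

1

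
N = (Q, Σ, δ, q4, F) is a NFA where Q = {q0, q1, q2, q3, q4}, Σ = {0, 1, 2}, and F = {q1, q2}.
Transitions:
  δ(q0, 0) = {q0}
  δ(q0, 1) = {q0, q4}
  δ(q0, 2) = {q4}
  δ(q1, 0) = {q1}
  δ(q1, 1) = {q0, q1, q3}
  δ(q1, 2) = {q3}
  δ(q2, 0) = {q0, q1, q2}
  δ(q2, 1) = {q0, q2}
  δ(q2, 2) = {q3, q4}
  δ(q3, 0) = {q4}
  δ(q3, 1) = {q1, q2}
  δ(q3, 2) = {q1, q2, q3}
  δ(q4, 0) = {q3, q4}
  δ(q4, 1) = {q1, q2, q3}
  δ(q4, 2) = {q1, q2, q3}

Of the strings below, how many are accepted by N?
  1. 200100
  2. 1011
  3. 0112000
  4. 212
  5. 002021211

5

200100: accepted
1011: accepted
0112000: accepted
212: accepted
002021211: accepted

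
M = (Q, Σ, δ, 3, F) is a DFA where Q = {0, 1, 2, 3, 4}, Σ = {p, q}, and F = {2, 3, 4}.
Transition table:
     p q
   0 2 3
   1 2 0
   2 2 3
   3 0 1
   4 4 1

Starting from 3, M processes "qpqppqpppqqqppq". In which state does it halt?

3

3 --q--> 1
1 --p--> 2
2 --q--> 3
3 --p--> 0
0 --p--> 2
2 --q--> 3
3 --p--> 0
0 --p--> 2
2 --p--> 2
2 --q--> 3
3 --q--> 1
1 --q--> 0
0 --p--> 2
2 --p--> 2
2 --q--> 3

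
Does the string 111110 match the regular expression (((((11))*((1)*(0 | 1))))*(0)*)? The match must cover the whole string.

Split as 11111·0: ((((11))*((1)*(0|1))))* matches 11111 and (0)* matches 0.

yes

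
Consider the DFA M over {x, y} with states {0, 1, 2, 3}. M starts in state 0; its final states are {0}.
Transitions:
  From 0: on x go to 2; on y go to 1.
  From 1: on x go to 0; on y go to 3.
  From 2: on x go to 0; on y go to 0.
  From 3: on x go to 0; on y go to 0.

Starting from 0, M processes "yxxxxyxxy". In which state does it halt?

0 --y--> 1
1 --x--> 0
0 --x--> 2
2 --x--> 0
0 --x--> 2
2 --y--> 0
0 --x--> 2
2 --x--> 0
0 --y--> 1

1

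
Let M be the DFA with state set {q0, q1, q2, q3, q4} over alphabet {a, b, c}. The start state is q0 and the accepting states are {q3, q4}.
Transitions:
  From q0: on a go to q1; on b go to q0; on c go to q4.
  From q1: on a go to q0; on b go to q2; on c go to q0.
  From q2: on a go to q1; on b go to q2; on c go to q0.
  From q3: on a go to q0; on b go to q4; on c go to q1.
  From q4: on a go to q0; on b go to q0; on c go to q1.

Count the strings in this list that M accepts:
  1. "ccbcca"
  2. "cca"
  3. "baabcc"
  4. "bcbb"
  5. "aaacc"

"ccbcca": rejected
"cca": rejected
"baabcc": rejected
"bcbb": rejected
"aaacc": accepted

1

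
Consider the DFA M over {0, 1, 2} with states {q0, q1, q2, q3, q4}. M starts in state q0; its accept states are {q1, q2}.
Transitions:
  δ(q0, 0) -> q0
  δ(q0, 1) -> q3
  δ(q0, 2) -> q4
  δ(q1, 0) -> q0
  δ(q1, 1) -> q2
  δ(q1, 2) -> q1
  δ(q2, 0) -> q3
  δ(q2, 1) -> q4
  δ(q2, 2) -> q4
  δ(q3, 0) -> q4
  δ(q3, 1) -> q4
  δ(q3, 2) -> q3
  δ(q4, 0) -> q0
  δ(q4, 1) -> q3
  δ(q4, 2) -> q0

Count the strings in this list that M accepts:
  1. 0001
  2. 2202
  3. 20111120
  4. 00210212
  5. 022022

0001: rejected
2202: rejected
20111120: rejected
00210212: rejected
022022: rejected

0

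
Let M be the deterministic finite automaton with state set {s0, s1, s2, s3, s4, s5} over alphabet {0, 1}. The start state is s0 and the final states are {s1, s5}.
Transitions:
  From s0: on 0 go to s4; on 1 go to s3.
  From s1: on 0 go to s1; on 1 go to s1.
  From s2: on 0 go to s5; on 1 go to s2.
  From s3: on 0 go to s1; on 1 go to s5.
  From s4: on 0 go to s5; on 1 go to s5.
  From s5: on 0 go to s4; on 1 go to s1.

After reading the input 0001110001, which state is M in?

s0 --0--> s4
s4 --0--> s5
s5 --0--> s4
s4 --1--> s5
s5 --1--> s1
s1 --1--> s1
s1 --0--> s1
s1 --0--> s1
s1 --0--> s1
s1 --1--> s1

s1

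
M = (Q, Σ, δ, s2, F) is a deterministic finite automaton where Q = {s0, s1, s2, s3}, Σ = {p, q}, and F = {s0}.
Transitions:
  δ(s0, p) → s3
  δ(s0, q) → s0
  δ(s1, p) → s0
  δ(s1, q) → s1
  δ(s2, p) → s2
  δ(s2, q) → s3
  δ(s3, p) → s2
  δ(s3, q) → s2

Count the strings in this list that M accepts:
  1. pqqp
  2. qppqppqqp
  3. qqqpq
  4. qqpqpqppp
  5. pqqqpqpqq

pqqp: rejected
qppqppqqp: rejected
qqqpq: rejected
qqpqpqppp: rejected
pqqqpqpqq: rejected

0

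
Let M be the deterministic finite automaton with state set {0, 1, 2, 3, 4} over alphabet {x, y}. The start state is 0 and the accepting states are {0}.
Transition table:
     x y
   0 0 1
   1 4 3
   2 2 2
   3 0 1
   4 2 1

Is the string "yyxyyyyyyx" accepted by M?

0 --y--> 1
1 --y--> 3
3 --x--> 0
0 --y--> 1
1 --y--> 3
3 --y--> 1
1 --y--> 3
3 --y--> 1
1 --y--> 3
3 --x--> 0
End in state 0, which is an accepting state.

accepted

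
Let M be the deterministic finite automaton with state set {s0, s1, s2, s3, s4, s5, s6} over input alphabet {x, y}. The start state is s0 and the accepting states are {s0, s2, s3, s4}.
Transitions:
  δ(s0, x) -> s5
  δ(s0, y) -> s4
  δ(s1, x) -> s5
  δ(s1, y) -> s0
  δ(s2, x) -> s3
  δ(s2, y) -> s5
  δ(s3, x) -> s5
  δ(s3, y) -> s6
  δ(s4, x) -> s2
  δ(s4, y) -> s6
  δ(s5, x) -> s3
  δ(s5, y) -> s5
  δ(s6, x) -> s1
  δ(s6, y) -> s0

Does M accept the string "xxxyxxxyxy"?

s0 --x--> s5
s5 --x--> s3
s3 --x--> s5
s5 --y--> s5
s5 --x--> s3
s3 --x--> s5
s5 --x--> s3
s3 --y--> s6
s6 --x--> s1
s1 --y--> s0
End in state s0, which is an accepting state.

accepted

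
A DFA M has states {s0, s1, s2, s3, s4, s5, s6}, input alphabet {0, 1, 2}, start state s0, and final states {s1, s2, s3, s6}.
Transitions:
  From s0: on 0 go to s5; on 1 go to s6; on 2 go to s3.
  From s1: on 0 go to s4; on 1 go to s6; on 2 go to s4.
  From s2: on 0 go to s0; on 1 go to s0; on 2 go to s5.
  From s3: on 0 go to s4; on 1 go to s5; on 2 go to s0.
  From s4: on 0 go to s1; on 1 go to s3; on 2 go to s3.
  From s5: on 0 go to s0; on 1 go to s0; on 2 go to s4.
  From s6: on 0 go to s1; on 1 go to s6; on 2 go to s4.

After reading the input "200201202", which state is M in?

s0 --2--> s3
s3 --0--> s4
s4 --0--> s1
s1 --2--> s4
s4 --0--> s1
s1 --1--> s6
s6 --2--> s4
s4 --0--> s1
s1 --2--> s4

s4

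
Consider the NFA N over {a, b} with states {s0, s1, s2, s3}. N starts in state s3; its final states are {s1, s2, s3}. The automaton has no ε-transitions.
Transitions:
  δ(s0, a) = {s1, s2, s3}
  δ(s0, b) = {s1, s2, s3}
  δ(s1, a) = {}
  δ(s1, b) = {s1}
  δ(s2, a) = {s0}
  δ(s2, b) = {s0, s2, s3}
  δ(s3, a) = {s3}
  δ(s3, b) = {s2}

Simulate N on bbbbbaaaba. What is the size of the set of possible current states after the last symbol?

Start: {s3}
read b: {s2}
read b: {s0, s2, s3}
read b: {s0, s1, s2, s3}
read b: {s0, s1, s2, s3}
read b: {s0, s1, s2, s3}
read a: {s0, s1, s2, s3}
read a: {s0, s1, s2, s3}
read a: {s0, s1, s2, s3}
read b: {s0, s1, s2, s3}
read a: {s0, s1, s2, s3}
Final reachable set {s0, s1, s2, s3} has 4 states.

4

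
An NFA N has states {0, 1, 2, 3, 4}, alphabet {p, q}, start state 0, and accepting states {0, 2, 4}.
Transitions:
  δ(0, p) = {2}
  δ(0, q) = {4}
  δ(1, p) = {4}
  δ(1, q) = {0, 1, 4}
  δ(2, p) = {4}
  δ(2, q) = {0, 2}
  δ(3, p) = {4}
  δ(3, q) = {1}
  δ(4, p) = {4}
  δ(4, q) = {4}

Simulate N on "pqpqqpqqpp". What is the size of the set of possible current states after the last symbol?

Start: {0}
read p: {2}
read q: {0, 2}
read p: {2, 4}
read q: {0, 2, 4}
read q: {0, 2, 4}
read p: {2, 4}
read q: {0, 2, 4}
read q: {0, 2, 4}
read p: {2, 4}
read p: {4}
Final reachable set {4} has 1 state.

1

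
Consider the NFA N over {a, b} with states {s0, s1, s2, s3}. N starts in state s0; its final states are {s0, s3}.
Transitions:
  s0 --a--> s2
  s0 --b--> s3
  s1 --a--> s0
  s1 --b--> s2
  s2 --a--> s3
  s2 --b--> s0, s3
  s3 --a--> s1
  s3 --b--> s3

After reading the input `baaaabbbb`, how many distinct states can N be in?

1

Start: {s0}
read b: {s3}
read a: {s1}
read a: {s0}
read a: {s2}
read a: {s3}
read b: {s3}
read b: {s3}
read b: {s3}
read b: {s3}
Final reachable set {s3} has 1 state.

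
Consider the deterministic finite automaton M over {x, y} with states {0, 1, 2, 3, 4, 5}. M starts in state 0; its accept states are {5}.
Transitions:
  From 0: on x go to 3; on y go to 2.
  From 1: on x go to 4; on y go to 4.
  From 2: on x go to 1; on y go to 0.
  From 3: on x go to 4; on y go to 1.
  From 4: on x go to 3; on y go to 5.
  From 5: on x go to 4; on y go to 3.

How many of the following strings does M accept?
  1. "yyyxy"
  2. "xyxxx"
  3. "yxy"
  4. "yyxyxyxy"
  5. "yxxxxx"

1

"yyyxy": rejected
"xyxxx": rejected
"yxy": rejected
"yyxyxyxy": accepted
"yxxxxx": rejected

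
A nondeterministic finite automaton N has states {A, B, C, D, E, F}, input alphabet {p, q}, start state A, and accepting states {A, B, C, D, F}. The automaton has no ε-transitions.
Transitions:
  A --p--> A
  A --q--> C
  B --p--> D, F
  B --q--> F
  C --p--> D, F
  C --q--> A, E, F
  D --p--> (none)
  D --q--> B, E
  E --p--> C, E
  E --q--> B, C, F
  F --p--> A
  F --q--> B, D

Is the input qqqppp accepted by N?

Start: {A}
read q: {C}
read q: {A, E, F}
read q: {B, C, D, F}
read p: {A, D, F}
read p: {A}
read p: {A}
Reachable ∩ accepting = {A} — nonempty.

accepted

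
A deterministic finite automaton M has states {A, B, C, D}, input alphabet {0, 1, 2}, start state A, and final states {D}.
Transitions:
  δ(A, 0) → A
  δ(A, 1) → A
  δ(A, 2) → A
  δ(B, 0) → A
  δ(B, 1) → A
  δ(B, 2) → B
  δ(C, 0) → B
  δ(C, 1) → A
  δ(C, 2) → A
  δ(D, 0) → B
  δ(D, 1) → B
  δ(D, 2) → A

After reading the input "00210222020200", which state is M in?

A --0--> A
A --0--> A
A --2--> A
A --1--> A
A --0--> A
A --2--> A
A --2--> A
A --2--> A
A --0--> A
A --2--> A
A --0--> A
A --2--> A
A --0--> A
A --0--> A

A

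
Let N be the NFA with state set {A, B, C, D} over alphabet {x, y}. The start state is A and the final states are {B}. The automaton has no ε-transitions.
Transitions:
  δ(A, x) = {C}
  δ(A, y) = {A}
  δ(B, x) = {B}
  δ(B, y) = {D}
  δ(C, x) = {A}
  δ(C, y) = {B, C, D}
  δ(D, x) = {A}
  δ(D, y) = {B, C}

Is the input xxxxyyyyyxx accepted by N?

rejected

Start: {A}
read x: {C}
read x: {A}
read x: {C}
read x: {A}
read y: {A}
read y: {A}
read y: {A}
read y: {A}
read y: {A}
read x: {C}
read x: {A}
Reachable ∩ accepting = {} — empty.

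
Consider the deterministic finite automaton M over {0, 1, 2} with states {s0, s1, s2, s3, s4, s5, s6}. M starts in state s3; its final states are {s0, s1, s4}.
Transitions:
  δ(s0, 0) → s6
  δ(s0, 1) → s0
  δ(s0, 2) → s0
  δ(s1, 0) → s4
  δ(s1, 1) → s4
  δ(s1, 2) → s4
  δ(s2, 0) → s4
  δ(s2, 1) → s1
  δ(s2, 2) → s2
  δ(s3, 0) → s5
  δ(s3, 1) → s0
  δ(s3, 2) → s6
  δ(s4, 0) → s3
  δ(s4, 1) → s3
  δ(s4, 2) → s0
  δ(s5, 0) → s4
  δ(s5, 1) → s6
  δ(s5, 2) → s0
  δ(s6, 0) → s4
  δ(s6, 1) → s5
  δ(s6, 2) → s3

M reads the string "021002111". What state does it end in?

s0

s3 --0--> s5
s5 --2--> s0
s0 --1--> s0
s0 --0--> s6
s6 --0--> s4
s4 --2--> s0
s0 --1--> s0
s0 --1--> s0
s0 --1--> s0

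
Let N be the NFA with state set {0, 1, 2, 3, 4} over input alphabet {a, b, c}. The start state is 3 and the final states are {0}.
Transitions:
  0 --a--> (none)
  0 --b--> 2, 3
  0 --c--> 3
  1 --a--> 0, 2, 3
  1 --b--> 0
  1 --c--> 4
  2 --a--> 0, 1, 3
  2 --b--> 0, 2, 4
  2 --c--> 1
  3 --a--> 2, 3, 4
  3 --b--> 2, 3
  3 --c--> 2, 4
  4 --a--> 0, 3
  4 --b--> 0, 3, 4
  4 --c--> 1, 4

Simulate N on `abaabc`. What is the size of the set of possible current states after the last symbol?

Start: {3}
read a: {2, 3, 4}
read b: {0, 2, 3, 4}
read a: {0, 1, 2, 3, 4}
read a: {0, 1, 2, 3, 4}
read b: {0, 2, 3, 4}
read c: {1, 2, 3, 4}
Final reachable set {1, 2, 3, 4} has 4 states.

4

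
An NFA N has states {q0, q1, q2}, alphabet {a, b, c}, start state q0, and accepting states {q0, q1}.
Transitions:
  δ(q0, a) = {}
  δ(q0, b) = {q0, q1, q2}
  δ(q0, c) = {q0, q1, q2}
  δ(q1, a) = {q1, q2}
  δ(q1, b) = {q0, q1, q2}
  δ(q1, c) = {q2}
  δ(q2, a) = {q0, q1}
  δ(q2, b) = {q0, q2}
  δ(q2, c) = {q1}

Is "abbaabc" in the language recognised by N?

Start: {q0}
read a: {}
The reachable set is empty and stays empty for the remaining 6 symbols.
Reachable ∩ accepting = {} — empty.

rejected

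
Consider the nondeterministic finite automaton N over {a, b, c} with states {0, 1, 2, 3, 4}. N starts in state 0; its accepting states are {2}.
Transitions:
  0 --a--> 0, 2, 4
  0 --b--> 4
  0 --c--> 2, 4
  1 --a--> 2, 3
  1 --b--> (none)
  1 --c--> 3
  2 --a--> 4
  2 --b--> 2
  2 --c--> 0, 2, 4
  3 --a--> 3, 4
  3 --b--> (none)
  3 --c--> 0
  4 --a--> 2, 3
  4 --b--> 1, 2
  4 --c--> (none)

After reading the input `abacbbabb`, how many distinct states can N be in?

Start: {0}
read a: {0, 2, 4}
read b: {1, 2, 4}
read a: {2, 3, 4}
read c: {0, 2, 4}
read b: {1, 2, 4}
read b: {1, 2}
read a: {2, 3, 4}
read b: {1, 2}
read b: {2}
Final reachable set {2} has 1 state.

1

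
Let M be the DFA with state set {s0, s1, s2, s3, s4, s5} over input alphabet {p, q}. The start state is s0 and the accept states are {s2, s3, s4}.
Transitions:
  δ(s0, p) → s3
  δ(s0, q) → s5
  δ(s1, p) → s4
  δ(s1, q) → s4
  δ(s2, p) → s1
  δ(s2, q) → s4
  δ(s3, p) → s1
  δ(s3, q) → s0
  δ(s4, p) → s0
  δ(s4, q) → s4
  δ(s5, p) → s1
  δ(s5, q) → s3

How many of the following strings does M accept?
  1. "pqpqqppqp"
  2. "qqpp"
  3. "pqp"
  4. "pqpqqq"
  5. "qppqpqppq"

4

"pqpqqppqp": rejected
"qqpp": accepted
"pqp": accepted
"pqpqqq": accepted
"qppqpqppq": accepted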